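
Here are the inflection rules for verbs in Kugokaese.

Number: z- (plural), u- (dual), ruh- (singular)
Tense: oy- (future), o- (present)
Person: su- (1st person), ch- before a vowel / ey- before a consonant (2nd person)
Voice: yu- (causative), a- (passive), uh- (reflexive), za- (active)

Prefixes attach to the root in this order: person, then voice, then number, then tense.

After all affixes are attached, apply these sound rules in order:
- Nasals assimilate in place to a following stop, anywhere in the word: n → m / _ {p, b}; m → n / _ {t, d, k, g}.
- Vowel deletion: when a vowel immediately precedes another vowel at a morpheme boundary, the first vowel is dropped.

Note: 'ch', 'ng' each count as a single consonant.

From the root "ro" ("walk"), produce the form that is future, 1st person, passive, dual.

oyasuro

Attach person 1st person su- → suro.
Attach voice passive a- → asuro.
Attach number dual u- → uasuro.
Attach tense future oy- → oyuasuro.
Nasal assimilation: no change.
Apply vowel deletion: oyuasuro → oyasuro.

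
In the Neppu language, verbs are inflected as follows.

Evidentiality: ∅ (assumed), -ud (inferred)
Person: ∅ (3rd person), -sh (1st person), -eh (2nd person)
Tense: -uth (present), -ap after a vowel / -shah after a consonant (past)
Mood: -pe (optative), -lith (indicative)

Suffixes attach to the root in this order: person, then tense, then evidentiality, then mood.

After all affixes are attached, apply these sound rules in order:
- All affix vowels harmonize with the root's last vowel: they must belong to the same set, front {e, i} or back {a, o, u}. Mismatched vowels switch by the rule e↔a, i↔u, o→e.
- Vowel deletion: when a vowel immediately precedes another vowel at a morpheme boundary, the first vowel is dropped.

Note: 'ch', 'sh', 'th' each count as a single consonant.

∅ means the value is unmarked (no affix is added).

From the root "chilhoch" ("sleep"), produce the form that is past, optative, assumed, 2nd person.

chilhochahshahpa

Attach person 2nd person -eh → chilhocheh.
Attach tense past -shah (after consonant 'h') → chilhochehshah.
evidentiality = assumed: zero marking, form stays chilhochehshah.
Attach mood optative -pe → chilhochehshahpe.
Apply vowel harmony: chilhochehshahpe → chilhochahshahpa.
Vowel deletion: no change.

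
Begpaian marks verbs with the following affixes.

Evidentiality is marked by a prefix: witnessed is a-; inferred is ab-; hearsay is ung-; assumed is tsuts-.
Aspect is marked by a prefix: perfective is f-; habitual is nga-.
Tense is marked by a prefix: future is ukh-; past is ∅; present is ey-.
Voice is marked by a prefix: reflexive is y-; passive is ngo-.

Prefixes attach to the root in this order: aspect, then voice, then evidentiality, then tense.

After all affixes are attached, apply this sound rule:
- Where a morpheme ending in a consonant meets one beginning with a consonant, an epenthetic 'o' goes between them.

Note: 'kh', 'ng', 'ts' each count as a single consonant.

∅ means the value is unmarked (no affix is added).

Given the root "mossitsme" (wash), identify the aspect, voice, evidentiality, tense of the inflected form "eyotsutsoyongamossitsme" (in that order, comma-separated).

Segment: ey-tsuts-y-nga-mossitsme.
aspect: nga- → habitual.
voice: y- → reflexive.
evidentiality: tsuts- → assumed.
tense: ey- → present.

habitual, reflexive, assumed, present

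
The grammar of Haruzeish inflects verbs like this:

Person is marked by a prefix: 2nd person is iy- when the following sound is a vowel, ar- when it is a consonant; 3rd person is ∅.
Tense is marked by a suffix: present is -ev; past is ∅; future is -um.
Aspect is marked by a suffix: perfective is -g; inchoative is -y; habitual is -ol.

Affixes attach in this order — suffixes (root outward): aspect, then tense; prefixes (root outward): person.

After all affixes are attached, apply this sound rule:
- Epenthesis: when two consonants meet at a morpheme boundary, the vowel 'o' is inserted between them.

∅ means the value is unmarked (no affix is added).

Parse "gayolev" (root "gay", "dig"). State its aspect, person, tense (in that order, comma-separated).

Segment: gay-ol-ev.
aspect: -ol → habitual.
person: ∅ → 3rd person.
tense: -ev → present.

habitual, 3rd person, present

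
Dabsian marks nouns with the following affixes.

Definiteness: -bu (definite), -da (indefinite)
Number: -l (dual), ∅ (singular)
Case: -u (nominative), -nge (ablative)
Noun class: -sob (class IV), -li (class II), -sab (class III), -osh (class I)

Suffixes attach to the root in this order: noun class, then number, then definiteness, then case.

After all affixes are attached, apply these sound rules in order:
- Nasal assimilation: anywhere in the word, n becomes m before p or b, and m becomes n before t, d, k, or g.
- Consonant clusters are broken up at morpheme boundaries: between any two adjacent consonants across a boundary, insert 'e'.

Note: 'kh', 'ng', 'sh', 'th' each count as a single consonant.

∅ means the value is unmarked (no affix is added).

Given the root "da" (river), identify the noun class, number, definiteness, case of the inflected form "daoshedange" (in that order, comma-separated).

Segment: da-osh-da-nge.
noun class: -osh → class I.
number: ∅ → singular.
definiteness: -da → indefinite.
case: -nge → ablative.

class I, singular, indefinite, ablative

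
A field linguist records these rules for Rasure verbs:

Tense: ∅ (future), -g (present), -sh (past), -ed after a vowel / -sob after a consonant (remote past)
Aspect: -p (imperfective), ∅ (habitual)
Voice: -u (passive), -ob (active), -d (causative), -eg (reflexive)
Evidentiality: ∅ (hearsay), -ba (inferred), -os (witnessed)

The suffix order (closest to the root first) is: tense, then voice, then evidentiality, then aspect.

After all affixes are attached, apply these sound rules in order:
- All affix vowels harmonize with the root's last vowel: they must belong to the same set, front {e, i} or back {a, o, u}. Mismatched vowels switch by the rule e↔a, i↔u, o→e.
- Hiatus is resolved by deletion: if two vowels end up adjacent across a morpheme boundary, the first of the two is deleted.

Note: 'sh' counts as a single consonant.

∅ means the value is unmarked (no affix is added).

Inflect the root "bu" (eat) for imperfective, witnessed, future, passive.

bosp

tense = future: zero marking, form stays bu.
Attach voice passive -u → buu.
Attach evidentiality witnessed -os → buuos.
Attach aspect imperfective -p → buuosp.
Vowel harmony: no change.
Apply vowel deletion: buuosp → bosp.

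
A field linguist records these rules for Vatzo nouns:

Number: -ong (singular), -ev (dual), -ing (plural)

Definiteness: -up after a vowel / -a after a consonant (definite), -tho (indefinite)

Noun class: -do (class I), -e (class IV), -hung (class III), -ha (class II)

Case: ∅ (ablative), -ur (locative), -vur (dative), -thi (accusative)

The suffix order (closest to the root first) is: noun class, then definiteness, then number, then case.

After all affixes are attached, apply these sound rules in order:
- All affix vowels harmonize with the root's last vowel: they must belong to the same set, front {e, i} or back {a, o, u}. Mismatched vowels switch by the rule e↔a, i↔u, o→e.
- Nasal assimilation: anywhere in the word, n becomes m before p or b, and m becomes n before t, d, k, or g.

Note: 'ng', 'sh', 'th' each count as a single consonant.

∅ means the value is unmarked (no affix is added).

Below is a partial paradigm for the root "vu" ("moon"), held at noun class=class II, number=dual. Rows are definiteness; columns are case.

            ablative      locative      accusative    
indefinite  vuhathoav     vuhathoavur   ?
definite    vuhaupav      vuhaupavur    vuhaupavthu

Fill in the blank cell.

vuhathoavthu

Attach noun class class II -ha → vuha.
Attach definiteness indefinite -tho → vuhatho.
Attach number dual -ev → vuhathoev.
Attach case accusative -thi → vuhathoevthi.
Apply vowel harmony: vuhathoevthi → vuhathoavthu.
Nasal assimilation: no change.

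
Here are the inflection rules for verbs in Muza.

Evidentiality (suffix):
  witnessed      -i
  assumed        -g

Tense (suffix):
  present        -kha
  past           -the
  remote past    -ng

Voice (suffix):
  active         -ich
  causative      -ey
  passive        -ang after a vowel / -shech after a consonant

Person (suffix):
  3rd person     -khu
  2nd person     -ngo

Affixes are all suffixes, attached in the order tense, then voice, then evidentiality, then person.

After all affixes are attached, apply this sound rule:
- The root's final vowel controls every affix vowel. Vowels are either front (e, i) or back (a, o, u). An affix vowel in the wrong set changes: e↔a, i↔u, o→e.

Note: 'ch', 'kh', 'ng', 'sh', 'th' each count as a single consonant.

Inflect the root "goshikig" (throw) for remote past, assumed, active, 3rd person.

Attach tense remote past -ng → goshikigng.
Attach voice active -ich → goshikigngich.
Attach evidentiality assumed -g → goshikigngichg.
Attach person 3rd person -khu → goshikigngichgkhu.
Apply vowel harmony: goshikigngichgkhu → goshikigngichgkhi.

goshikigngichgkhi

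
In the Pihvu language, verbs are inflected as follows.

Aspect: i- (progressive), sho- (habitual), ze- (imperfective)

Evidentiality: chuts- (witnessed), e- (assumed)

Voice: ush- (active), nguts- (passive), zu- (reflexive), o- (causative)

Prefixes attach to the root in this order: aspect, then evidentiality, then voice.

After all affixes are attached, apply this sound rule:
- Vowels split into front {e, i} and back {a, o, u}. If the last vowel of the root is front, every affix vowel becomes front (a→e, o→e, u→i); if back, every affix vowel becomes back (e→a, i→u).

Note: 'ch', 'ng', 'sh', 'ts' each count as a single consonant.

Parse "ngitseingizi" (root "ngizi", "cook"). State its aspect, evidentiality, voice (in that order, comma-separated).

progressive, assumed, passive

Segment: nguts-e-i-ngizi.
aspect: i- → progressive.
evidentiality: e- → assumed.
voice: nguts- → passive.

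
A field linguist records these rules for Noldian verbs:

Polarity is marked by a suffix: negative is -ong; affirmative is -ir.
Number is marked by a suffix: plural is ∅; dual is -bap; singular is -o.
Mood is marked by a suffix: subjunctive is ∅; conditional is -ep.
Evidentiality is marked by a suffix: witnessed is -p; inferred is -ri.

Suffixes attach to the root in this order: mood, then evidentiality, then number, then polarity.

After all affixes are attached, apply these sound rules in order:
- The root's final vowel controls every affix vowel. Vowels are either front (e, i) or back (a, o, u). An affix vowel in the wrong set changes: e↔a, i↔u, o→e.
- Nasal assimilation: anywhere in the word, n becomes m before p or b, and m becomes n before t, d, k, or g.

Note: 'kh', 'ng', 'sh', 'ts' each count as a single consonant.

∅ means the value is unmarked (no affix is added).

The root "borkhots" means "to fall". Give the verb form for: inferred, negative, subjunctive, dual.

mood = subjunctive: zero marking, form stays borkhots.
Attach evidentiality inferred -ri → borkhotsri.
Attach number dual -bap → borkhotsribap.
Attach polarity negative -ong → borkhotsribapong.
Apply vowel harmony: borkhotsribapong → borkhotsrubapong.
Nasal assimilation: no change.

borkhotsrubapong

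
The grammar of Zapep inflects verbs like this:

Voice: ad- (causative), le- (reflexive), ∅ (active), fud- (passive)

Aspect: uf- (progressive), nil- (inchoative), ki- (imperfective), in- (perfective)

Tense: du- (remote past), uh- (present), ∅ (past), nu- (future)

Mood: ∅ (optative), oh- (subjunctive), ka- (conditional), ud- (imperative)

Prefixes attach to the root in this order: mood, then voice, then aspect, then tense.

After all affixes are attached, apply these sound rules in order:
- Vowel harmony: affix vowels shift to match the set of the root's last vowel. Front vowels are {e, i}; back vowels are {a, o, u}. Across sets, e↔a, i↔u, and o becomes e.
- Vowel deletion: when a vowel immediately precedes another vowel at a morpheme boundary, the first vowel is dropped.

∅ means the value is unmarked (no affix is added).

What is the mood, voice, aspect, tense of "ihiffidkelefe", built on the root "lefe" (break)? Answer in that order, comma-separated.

Segment: uh-uf-fud-ka-lefe.
mood: ka- → conditional.
voice: fud- → passive.
aspect: uf- → progressive.
tense: uh- → present.

conditional, passive, progressive, present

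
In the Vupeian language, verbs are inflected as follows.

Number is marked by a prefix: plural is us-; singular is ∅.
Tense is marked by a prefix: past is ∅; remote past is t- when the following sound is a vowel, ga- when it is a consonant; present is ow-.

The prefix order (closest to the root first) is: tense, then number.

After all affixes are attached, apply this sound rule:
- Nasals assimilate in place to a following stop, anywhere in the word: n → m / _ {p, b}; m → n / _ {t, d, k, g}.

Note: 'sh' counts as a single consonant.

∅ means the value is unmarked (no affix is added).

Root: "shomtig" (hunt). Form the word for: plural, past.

usshontig

tense = past: zero marking, form stays shomtig.
Attach number plural us- → usshomtig.
Apply nasal assimilation: usshomtig → usshontig.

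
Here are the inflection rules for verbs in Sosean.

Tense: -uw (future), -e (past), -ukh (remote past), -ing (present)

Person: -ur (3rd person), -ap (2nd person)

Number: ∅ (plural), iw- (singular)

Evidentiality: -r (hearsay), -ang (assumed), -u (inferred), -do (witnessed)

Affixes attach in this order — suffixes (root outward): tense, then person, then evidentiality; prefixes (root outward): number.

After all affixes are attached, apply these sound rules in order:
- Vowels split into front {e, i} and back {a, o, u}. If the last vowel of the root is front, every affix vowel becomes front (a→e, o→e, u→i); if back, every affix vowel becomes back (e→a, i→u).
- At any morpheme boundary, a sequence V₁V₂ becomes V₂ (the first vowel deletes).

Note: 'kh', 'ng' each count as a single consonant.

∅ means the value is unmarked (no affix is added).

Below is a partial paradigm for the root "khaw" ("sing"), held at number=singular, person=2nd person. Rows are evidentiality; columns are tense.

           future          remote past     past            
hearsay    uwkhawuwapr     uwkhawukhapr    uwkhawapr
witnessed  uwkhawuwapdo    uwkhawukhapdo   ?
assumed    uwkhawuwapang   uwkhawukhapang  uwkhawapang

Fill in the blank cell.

Attach number singular iw- → iwkhaw.
Attach tense past -e → iwkhawe.
Attach person 2nd person -ap → iwkhaweap.
Attach evidentiality witnessed -do → iwkhaweapdo.
Apply vowel harmony: iwkhaweapdo → uwkhawaapdo.
Apply vowel deletion: uwkhawaapdo → uwkhawapdo.

uwkhawapdo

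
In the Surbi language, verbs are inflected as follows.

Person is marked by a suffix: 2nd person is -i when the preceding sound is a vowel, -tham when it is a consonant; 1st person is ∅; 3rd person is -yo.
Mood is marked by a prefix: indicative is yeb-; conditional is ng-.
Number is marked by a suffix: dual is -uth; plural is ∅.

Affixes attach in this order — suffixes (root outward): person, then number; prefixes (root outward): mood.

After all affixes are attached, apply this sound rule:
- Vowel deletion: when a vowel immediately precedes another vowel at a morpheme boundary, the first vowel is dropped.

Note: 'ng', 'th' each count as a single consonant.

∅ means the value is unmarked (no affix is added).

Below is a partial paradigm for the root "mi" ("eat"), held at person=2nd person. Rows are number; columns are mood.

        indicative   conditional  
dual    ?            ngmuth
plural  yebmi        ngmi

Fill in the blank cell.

Attach person 2nd person -i (after vowel 'i') → mii.
Attach number dual -uth → miiuth.
Attach mood indicative yeb- → yebmiiuth.
Apply vowel deletion: yebmiiuth → yebmuth.

yebmuth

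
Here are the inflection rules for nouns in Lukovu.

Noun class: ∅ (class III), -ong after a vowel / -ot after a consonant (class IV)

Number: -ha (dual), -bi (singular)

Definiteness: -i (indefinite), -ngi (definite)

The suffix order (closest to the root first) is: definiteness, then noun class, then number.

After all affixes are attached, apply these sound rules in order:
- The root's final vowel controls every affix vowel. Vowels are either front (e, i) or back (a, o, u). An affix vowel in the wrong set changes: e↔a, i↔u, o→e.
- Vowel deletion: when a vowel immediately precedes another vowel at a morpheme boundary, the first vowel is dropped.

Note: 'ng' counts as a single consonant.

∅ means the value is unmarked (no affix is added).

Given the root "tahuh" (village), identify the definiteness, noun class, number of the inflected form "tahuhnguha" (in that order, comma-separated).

definite, class III, dual

Segment: tahuh-ngi-ha.
definiteness: -ngi → definite.
noun class: ∅ → class III.
number: -ha → dual.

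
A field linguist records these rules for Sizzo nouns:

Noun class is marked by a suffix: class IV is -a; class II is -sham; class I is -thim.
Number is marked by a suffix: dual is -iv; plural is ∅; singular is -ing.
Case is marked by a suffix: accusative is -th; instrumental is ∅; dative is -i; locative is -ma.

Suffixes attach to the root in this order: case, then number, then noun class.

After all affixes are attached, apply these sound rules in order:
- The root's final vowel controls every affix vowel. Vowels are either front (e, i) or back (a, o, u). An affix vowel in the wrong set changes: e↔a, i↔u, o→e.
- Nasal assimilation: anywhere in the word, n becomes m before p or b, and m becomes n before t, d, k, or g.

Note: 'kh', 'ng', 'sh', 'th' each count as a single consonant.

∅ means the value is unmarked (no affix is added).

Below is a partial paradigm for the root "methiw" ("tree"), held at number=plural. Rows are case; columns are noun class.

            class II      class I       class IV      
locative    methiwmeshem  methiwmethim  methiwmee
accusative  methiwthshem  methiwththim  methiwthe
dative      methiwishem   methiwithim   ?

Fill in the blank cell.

Attach case dative -i → methiwi.
number = plural: zero marking, form stays methiwi.
Attach noun class class IV -a → methiwia.
Apply vowel harmony: methiwia → methiwie.
Nasal assimilation: no change.

methiwie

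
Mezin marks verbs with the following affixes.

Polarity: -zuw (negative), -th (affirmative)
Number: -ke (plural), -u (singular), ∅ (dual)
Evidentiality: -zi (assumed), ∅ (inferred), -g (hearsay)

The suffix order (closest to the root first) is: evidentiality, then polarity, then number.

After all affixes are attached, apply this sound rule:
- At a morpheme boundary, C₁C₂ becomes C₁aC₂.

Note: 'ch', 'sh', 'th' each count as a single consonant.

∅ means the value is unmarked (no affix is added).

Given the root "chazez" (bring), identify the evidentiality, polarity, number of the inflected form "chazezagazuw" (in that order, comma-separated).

hearsay, negative, dual

Segment: chazez-g-zuw.
evidentiality: -g → hearsay.
polarity: -zuw → negative.
number: ∅ → dual.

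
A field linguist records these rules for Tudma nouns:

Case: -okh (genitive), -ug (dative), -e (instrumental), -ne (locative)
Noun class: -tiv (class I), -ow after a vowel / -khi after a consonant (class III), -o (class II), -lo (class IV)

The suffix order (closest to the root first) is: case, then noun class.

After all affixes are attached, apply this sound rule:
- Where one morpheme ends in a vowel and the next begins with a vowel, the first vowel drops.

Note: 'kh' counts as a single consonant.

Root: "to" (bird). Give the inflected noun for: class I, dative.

Attach case dative -ug → toug.
Attach noun class class I -tiv → tougtiv.
Apply vowel deletion: tougtiv → tugtiv.

tugtiv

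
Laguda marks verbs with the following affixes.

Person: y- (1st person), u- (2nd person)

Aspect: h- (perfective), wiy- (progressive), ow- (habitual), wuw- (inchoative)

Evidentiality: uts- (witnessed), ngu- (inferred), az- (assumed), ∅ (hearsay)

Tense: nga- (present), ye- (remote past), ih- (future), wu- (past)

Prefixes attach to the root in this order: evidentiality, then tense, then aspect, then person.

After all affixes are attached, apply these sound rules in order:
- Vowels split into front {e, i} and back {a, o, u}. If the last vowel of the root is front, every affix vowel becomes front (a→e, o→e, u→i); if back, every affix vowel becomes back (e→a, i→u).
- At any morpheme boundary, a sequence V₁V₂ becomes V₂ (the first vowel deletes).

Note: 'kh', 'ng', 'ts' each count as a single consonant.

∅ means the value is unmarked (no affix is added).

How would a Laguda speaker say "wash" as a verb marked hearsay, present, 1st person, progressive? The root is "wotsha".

ywuyngawotsha

evidentiality = hearsay: zero marking, form stays wotsha.
Attach tense present nga- → ngawotsha.
Attach aspect progressive wiy- → wiyngawotsha.
Attach person 1st person y- → ywiyngawotsha.
Apply vowel harmony: ywiyngawotsha → ywuyngawotsha.
Vowel deletion: no change.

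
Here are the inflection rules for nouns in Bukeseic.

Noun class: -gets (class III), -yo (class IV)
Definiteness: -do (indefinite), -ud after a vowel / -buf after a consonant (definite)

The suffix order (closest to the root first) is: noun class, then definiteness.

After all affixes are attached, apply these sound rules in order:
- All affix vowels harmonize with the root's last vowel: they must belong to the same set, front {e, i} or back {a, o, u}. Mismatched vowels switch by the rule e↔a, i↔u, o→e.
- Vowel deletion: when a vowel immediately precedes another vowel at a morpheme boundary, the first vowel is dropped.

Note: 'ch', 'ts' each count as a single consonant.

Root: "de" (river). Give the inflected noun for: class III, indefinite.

degetsde

Attach noun class class III -gets → degets.
Attach definiteness indefinite -do → degetsdo.
Apply vowel harmony: degetsdo → degetsde.
Vowel deletion: no change.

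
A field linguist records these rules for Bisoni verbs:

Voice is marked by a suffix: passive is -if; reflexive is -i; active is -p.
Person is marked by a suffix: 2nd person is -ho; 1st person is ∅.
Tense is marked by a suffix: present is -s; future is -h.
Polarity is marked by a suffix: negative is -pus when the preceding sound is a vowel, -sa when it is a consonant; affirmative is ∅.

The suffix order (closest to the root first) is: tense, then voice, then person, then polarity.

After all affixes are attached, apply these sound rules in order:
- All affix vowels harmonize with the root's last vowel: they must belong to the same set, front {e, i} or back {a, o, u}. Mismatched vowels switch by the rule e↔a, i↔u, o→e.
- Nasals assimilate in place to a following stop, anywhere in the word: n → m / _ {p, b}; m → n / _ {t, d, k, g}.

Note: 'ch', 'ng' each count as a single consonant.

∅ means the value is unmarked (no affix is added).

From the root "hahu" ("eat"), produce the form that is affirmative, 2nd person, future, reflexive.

hahuhuho

Attach tense future -h → hahuh.
Attach voice reflexive -i → hahuhi.
Attach person 2nd person -ho → hahuhiho.
polarity = affirmative: zero marking, form stays hahuhiho.
Apply vowel harmony: hahuhiho → hahuhuho.
Nasal assimilation: no change.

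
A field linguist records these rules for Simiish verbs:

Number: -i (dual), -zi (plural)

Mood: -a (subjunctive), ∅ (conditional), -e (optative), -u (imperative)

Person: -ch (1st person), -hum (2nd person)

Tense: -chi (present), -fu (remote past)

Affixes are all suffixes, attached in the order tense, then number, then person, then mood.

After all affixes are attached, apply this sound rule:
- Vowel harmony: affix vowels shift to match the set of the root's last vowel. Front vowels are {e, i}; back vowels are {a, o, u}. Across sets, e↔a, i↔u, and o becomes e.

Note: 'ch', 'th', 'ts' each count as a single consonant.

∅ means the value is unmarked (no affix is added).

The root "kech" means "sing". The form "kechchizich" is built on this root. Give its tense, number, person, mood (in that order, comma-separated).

present, plural, 1st person, conditional

Segment: kech-chi-zi-ch.
tense: -chi → present.
number: -zi → plural.
person: -ch → 1st person.
mood: ∅ → conditional.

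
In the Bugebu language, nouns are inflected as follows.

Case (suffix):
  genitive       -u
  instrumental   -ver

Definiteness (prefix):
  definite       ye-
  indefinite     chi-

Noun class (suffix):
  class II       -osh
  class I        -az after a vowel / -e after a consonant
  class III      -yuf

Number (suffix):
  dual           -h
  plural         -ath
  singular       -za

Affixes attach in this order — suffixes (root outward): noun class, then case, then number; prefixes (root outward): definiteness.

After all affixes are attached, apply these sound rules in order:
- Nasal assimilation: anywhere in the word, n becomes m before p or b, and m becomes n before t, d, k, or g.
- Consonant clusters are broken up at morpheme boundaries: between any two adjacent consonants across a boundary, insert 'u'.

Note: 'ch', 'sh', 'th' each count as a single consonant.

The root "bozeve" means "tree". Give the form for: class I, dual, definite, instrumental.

Attach noun class class I -az (after vowel 'e') → bozeveaz.
Attach definiteness definite ye- → yebozeveaz.
Attach case instrumental -ver → yebozeveazver.
Attach number dual -h → yebozeveazverh.
Nasal assimilation: no change.
Apply epenthesis: yebozeveazverh → yebozeveazuveruh.

yebozeveazuveruh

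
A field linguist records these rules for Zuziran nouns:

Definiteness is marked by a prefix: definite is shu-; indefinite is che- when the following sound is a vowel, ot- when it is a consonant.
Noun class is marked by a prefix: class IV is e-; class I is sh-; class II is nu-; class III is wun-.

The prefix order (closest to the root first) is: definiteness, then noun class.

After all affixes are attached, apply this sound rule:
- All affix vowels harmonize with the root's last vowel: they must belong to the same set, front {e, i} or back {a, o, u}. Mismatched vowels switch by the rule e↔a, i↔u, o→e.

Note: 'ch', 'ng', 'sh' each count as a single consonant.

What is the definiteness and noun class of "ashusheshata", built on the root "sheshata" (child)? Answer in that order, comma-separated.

Segment: e-shu-sheshata.
definiteness: shu- → definite.
noun class: e- → class IV.

definite, class IV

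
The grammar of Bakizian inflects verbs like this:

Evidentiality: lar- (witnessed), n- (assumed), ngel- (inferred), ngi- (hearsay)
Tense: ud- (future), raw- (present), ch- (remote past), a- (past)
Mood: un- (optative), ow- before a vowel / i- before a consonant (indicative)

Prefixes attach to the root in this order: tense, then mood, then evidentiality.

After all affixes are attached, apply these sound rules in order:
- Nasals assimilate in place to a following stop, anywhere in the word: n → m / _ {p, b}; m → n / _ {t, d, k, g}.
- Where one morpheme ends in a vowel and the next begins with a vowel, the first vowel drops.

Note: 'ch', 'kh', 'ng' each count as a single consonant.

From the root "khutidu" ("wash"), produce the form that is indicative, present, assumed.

Attach tense present raw- → rawkhutidu.
Attach mood indicative i- (before consonant 'r') → irawkhutidu.
Attach evidentiality assumed n- → nirawkhutidu.
Nasal assimilation: no change.
Vowel deletion: no change.

nirawkhutidu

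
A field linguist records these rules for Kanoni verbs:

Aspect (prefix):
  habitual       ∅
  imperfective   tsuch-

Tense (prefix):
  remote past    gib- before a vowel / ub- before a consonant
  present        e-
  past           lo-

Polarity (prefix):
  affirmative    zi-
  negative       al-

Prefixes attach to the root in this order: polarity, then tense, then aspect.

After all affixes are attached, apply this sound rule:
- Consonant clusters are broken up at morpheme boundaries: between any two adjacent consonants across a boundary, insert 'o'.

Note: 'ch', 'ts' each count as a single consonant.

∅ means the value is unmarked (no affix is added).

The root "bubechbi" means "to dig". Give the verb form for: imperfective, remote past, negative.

tsuchogibalobubechbi

Attach polarity negative al- → albubechbi.
Attach tense remote past gib- (before vowel 'a') → gibalbubechbi.
Attach aspect imperfective tsuch- → tsuchgibalbubechbi.
Apply epenthesis: tsuchgibalbubechbi → tsuchogibalobubechbi.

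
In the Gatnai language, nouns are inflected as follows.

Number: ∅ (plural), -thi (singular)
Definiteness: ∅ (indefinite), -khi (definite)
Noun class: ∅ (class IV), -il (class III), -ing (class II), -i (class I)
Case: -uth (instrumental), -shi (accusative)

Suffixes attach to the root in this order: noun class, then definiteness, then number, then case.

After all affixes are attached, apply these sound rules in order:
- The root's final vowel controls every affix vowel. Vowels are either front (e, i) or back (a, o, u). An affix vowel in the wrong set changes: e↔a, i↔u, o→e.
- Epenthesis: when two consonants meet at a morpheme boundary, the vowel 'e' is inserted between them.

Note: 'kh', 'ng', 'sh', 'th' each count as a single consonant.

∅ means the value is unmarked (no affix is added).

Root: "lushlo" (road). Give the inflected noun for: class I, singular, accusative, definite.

Attach noun class class I -i → lushloi.
Attach definiteness definite -khi → lushloikhi.
Attach number singular -thi → lushloikhithi.
Attach case accusative -shi → lushloikhithishi.
Apply vowel harmony: lushloikhithishi → lushloukhuthushu.
Epenthesis: no change.

lushloukhuthushu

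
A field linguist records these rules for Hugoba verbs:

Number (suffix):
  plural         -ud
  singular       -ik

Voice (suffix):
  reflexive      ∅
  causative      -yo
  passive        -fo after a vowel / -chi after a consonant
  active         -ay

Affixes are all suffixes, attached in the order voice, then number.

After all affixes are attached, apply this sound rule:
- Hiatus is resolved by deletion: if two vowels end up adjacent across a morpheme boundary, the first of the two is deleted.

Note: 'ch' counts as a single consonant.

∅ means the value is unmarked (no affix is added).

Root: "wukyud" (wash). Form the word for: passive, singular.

Attach voice passive -chi (after consonant 'd') → wukyudchi.
Attach number singular -ik → wukyudchiik.
Apply vowel deletion: wukyudchiik → wukyudchik.

wukyudchik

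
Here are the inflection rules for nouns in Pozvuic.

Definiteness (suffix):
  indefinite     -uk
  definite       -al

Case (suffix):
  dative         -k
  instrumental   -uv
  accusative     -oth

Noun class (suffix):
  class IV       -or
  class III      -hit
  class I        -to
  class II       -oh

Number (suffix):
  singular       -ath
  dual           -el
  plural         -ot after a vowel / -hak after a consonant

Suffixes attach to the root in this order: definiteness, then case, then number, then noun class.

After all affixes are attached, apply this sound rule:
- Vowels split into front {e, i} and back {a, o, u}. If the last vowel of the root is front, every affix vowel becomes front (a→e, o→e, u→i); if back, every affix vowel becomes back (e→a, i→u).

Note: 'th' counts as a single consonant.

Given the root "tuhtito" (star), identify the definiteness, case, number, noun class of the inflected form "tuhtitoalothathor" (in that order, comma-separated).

Segment: tuhtito-al-oth-ath-or.
definiteness: -al → definite.
case: -oth → accusative.
number: -ath → singular.
noun class: -or → class IV.

definite, accusative, singular, class IV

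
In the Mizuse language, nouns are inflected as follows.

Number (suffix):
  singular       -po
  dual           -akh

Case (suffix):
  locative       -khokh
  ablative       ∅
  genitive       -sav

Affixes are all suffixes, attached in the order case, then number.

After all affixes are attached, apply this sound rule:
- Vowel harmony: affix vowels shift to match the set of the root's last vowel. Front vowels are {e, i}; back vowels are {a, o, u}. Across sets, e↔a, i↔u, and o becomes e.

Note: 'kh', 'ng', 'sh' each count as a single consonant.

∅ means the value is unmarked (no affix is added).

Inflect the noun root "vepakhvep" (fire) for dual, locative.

Attach case locative -khokh → vepakhvepkhokh.
Attach number dual -akh → vepakhvepkhokhakh.
Apply vowel harmony: vepakhvepkhokhakh → vepakhvepkhekhekh.

vepakhvepkhekhekh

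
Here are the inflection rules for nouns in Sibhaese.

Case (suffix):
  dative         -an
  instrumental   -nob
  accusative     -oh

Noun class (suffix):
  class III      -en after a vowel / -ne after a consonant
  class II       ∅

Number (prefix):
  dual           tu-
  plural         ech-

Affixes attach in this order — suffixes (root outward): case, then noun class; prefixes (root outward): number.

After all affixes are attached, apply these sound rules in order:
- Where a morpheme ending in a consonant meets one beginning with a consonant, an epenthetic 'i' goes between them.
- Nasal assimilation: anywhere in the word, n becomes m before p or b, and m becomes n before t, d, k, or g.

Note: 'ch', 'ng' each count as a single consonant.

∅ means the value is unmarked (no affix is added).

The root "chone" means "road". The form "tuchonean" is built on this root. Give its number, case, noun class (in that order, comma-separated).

dual, dative, class II

Segment: tu-chone-an.
number: tu- → dual.
case: -an → dative.
noun class: ∅ → class II.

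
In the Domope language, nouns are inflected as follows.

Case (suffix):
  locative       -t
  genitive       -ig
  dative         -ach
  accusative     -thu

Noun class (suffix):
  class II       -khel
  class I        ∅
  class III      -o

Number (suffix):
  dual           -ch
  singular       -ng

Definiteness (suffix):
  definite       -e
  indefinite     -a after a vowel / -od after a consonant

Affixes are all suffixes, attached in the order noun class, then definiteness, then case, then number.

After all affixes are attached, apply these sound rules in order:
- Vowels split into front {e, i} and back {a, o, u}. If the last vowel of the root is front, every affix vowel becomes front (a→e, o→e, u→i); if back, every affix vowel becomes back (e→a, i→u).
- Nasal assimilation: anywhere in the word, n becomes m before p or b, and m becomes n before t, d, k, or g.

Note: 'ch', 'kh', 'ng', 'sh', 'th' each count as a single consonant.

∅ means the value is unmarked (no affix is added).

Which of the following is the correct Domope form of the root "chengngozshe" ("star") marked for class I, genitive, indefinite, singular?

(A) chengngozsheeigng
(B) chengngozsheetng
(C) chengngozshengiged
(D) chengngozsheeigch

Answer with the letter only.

noun class = class I: zero marking, form stays chengngozshe.
Attach definiteness indefinite -a (after vowel 'e') → chengngozshea.
Attach case genitive -ig → chengngozsheaig.
Attach number singular -ng → chengngozsheaigng.
Apply vowel harmony: chengngozsheaigng → chengngozsheeigng.
Nasal assimilation: no change.
So the correct form is chengngozsheeigng, option (A).
(B) chengngozsheetng is wrong: it uses locative instead of genitive for case.
(C) chengngozshengiged is wrong: it has the affixes in the wrong order.
(D) chengngozsheeigch is wrong: it uses dual instead of singular for number.

A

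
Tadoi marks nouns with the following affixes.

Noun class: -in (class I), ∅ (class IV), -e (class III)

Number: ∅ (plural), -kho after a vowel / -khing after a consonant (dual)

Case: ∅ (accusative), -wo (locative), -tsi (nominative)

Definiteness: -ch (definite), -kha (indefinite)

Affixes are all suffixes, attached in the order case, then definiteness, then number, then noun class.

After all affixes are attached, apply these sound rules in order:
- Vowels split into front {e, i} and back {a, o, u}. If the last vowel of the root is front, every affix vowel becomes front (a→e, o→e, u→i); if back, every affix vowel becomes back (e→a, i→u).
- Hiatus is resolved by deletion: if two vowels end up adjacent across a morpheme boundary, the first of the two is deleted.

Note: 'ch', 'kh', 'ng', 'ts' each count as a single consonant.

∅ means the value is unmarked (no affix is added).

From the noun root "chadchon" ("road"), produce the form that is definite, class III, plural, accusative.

chadchoncha

case = accusative: zero marking, form stays chadchon.
Attach definiteness definite -ch → chadchonch.
number = plural: zero marking, form stays chadchonch.
Attach noun class class III -e → chadchonche.
Apply vowel harmony: chadchonche → chadchoncha.
Vowel deletion: no change.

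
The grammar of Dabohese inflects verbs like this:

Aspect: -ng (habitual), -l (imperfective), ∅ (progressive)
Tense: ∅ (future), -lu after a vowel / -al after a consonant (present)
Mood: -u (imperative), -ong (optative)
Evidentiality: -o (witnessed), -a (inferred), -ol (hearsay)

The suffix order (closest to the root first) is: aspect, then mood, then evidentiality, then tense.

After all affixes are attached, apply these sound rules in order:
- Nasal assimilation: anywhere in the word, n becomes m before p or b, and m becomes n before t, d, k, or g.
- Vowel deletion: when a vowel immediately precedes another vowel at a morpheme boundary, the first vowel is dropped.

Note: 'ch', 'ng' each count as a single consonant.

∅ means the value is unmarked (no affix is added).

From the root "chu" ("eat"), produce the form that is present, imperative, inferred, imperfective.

chulalu

Attach aspect imperfective -l → chul.
Attach mood imperative -u → chulu.
Attach evidentiality inferred -a → chulua.
Attach tense present -lu (after vowel 'a') → chulualu.
Nasal assimilation: no change.
Apply vowel deletion: chulualu → chulalu.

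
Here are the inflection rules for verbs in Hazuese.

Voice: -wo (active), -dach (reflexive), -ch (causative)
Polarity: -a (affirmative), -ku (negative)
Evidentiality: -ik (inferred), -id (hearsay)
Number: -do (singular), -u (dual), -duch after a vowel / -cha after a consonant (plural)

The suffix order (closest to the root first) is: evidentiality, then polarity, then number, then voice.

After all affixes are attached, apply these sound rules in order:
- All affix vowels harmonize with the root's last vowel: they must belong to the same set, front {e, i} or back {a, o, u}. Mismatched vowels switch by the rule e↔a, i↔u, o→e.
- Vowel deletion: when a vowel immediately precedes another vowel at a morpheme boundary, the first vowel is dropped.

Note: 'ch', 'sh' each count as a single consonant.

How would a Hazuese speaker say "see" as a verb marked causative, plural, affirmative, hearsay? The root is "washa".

washudaduchch

Attach evidentiality hearsay -id → washaid.
Attach polarity affirmative -a → washaida.
Attach number plural -duch (after vowel 'a') → washaidaduch.
Attach voice causative -ch → washaidaduchch.
Apply vowel harmony: washaidaduchch → washaudaduchch.
Apply vowel deletion: washaudaduchch → washudaduchch.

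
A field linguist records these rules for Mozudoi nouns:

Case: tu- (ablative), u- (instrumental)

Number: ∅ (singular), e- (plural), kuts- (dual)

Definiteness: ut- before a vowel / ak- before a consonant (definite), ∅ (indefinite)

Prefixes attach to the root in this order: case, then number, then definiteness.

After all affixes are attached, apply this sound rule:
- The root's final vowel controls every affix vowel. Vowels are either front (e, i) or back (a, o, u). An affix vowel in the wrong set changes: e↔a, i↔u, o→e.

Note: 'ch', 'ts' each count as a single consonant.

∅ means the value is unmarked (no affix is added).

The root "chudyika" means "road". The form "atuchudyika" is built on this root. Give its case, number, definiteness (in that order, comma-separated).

Segment: e-tu-chudyika.
case: tu- → ablative.
number: e- → plural.
definiteness: ∅ → indefinite.

ablative, plural, indefinite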